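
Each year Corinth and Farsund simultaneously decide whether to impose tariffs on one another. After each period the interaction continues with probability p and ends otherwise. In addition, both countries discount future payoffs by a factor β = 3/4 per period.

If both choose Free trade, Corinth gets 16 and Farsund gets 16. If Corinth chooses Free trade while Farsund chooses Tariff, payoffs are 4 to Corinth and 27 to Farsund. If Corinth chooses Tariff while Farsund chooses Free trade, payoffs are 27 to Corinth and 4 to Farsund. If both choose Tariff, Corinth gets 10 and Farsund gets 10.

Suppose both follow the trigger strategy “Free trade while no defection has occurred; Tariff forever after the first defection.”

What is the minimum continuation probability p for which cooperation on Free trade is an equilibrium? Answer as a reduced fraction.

With continuation probability p and discount β, the effective per-period discount factor is βp.
Grim-trigger IC: βp ≥ (27−16)/(27−10) = 11/17.
So p ≥ (11/17)/(3/4) = 44/51.

44/51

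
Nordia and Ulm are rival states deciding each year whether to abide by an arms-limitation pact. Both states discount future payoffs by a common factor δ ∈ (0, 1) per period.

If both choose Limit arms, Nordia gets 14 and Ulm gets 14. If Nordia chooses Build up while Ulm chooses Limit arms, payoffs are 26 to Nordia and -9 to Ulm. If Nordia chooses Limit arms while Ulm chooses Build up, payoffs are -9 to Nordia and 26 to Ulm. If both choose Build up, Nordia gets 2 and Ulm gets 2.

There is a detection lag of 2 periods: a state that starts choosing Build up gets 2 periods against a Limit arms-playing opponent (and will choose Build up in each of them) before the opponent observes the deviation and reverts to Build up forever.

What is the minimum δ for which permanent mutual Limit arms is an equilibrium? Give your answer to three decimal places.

Deviating for the 2 undetected periods gains 26−14 = 12 per period over cooperation, then loses 14−2 = 12 per period forever once punishment starts.
Gain: 12(1 + δ + … + δ^1); loss: 12·δ^2/(1−δ).
No profitable deviation ⇔ 12(1−δ^2) ≤ 12·δ^2, i.e. δ^2 ≥ 12/(12+12) = 1/2.
Hence δ ≥ (1/2)^(1/2) ≈ 0.707.

0.707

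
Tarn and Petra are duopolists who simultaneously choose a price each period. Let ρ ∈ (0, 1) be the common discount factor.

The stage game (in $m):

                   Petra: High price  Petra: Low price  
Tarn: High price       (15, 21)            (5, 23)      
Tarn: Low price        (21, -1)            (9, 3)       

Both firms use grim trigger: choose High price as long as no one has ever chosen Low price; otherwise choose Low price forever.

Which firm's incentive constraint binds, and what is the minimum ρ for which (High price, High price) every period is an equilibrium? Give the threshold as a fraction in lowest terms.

Tarn; ρ ≥ 1/2

Tarn: cooperation gives 15 each period; deviation gives 21 once then 9 forever.
  15/(1−ρ) ≥ 21 + 9ρ/(1−ρ) ⇒ ρ ≥ 6/12 = 1/2.
Petra: cooperation gives 21 each period; deviation gives 23 once then 3 forever.
  ρ ≥ 2/20 = 1/10.
Both must hold, so the binding constraint is Tarn's: ρ ≥ 1/2.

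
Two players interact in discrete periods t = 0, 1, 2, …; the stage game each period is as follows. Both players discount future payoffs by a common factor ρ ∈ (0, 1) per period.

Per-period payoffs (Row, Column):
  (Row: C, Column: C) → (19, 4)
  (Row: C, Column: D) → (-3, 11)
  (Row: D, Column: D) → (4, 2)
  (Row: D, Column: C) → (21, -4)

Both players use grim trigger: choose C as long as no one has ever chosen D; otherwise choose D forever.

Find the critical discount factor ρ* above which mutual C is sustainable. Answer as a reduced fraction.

Row: cooperation gives 19 each period; deviation gives 21 once then 4 forever.
  19/(1−ρ) ≥ 21 + 4ρ/(1−ρ) ⇒ ρ ≥ 2/17.
Column: cooperation gives 4 each period; deviation gives 11 once then 2 forever.
  ρ ≥ 7/9.
Both must hold, so the binding constraint is Column's: ρ ≥ 7/9.

7/9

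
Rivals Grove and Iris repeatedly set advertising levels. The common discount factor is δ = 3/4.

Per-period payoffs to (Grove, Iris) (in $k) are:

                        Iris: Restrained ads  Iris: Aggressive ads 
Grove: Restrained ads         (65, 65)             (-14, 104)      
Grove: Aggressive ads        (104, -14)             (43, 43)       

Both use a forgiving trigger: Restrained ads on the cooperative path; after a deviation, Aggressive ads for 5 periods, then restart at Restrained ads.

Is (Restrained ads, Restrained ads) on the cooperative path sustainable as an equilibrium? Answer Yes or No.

Yes

A one-shot deviation gives 104 now, then 43 for 5 periods, then back to 65.
Gain from deviating: (104−65) today; loss: (65−43) in each of the next 5 periods.
No-deviation condition: (65−43)(δ+…+δ^5) ≥ 104−65, i.e. δ+…+δ^5 ≥ 39/22.
At δ = 3/4: δ+…+δ^5 = 2.2881 ≥ 1.7727.
So cooperation is sustainable.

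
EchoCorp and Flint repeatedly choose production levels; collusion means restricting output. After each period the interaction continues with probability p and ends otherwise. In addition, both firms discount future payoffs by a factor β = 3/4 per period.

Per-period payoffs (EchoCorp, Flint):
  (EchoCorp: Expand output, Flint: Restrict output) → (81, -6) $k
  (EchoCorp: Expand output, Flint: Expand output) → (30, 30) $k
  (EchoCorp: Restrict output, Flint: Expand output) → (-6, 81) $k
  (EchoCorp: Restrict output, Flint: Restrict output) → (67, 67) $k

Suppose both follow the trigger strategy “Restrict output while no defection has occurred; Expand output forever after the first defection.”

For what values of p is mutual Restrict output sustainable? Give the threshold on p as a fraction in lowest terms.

Expected continuation weight on next period's payoff is β·p = 3/4·p, which plays the role of the discount factor.
Cooperation requires 3/4·p ≥ (81−67)/(81−30) = 14/51, hence p ≥ 56/153.

56/153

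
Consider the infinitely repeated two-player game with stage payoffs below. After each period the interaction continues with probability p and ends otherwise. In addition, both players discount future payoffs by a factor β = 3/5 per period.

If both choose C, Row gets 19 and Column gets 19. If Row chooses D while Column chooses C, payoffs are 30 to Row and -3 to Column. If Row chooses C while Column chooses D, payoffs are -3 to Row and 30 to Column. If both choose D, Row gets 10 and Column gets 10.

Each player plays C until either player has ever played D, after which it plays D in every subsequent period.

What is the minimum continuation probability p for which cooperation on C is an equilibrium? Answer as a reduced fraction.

11/12

With continuation probability p and discount β, the effective per-period discount factor is βp.
Grim-trigger IC: βp ≥ (30−19)/(30−10) = 11/20.
So p ≥ (11/20)/(3/5) = 11/12.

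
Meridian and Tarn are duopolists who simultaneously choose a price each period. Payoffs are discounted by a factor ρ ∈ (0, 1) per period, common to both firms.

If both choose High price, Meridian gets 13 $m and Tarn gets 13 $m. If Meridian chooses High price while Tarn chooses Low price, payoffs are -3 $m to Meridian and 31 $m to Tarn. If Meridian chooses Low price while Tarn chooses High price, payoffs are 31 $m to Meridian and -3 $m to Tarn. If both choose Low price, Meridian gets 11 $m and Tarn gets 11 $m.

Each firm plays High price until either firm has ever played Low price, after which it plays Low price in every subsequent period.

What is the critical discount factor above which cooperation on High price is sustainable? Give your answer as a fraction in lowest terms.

9/10

Under grim trigger the critical discount factor is (T−C)/(T−P) with T = 31, C = 13, P = 11.
ρ* = (31−13)/(31−11) = 18/20 = 9/10.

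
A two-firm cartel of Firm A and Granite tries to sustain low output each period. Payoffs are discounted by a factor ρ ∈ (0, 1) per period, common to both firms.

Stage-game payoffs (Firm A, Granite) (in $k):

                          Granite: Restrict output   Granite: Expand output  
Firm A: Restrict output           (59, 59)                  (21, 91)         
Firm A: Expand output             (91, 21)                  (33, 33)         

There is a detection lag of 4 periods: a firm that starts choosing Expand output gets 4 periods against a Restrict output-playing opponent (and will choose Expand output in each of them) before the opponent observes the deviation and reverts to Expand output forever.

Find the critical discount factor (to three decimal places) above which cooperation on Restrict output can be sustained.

Deviating for the 4 undetected periods gains 91−59 = 32 per period over cooperation, then loses 59−33 = 26 per period forever once punishment starts.
Gain: 32(1 + ρ + … + ρ^3); loss: 26·ρ^4/(1−ρ).
No profitable deviation ⇔ 32(1−ρ^4) ≤ 26·ρ^4, i.e. ρ^4 ≥ 32/(32+26) = 16/29.
Hence ρ ≥ (16/29)^(1/4) ≈ 0.862.

0.862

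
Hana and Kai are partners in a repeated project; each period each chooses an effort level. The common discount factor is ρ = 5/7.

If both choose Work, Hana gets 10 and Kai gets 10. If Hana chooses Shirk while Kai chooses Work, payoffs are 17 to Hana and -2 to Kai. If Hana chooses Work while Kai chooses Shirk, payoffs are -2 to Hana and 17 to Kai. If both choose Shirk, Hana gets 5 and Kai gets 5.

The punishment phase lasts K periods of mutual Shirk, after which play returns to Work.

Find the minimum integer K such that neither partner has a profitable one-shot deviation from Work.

3

No profitable deviation requires (10−5)(ρ+…+ρ^K) ≥ 17−10, i.e. ρ+…+ρ^K ≥ 7/5 ≈ 1.4000.
With ρ = 5/7, the partial sums are K=1: 0.7143, K=2: 1.2245, K=3: 1.5889.
K = 3 is the first length at which the sum reaches 1.4000.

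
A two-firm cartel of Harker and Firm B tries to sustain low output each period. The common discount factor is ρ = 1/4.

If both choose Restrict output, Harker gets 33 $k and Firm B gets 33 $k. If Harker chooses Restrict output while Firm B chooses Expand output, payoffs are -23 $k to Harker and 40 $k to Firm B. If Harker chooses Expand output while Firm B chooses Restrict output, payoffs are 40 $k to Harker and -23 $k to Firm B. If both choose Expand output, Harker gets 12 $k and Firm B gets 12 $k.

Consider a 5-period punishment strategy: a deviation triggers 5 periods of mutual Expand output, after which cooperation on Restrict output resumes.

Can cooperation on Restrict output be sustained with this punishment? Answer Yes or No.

No

A one-shot deviation gives 40 now, then 12 for 5 periods, then back to 33.
Gain from deviating: (40−33) today; loss: (33−12) in each of the next 5 periods.
No-deviation condition: (33−12)(ρ+…+ρ^5) ≥ 40−33, i.e. ρ+…+ρ^5 ≥ 1/3.
At ρ = 1/4: ρ+…+ρ^5 = 0.3330 < 0.3333.
So cooperation is not sustainable.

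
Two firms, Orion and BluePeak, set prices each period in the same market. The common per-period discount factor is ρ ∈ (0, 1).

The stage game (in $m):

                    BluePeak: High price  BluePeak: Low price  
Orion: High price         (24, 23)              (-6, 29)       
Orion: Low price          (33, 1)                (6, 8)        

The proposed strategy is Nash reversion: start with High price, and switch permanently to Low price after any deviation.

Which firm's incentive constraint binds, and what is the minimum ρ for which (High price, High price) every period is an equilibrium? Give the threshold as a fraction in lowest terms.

Orion; ρ ≥ 1/3

Orion's threshold: (33−24)/(33−6) = 1/3.
BluePeak's threshold: (29−23)/(29−8) = 2/7.
1/3 > 2/7, so Orion binds and ρ* = 1/3.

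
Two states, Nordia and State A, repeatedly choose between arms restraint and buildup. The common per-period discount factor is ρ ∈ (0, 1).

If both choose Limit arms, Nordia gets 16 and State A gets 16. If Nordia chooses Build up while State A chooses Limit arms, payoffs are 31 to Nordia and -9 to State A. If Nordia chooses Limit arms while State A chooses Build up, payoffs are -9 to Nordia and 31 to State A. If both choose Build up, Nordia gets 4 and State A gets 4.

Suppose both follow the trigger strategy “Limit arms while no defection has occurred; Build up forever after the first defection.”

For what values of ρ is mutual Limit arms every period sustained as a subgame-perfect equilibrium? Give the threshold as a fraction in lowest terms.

5/9

16/(1−ρ) ≥ 31 + 4ρ/(1−ρ)
16 ≥ 31 − 27ρ
ρ ≥ 15/27 = 5/9.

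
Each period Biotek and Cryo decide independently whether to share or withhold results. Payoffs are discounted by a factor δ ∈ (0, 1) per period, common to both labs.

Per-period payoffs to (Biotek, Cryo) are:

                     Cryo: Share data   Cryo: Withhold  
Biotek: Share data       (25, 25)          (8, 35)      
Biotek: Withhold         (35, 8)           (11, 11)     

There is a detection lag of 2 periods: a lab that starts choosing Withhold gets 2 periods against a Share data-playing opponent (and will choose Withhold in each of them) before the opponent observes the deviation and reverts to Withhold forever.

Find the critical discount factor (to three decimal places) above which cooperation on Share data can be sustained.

0.645

Deviating for the 2 undetected periods gains 35−25 = 10 per period over cooperation, then loses 25−11 = 14 per period forever once punishment starts.
Gain: 10(1 + δ + … + δ^1); loss: 14·δ^2/(1−δ).
No profitable deviation ⇔ 10(1−δ^2) ≤ 14·δ^2, i.e. δ^2 ≥ 10/(10+14) = 5/12.
Hence δ ≥ (5/12)^(1/2) ≈ 0.645.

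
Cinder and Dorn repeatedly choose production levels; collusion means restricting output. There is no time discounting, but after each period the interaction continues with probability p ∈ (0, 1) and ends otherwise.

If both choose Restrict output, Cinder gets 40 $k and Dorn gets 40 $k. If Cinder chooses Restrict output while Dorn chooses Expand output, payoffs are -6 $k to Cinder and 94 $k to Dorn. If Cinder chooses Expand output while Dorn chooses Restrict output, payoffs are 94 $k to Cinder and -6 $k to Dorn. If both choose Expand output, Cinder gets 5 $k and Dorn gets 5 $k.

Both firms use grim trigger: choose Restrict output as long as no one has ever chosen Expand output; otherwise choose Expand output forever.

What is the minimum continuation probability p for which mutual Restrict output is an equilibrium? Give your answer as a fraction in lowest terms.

54/89

Expected cooperation value is 40 + p·40 + p²·40 + … = 40/(1−p); deviation gives 94 + p·5/(1−p).
40 ≥ 94(1−p) + 5p ⇒ 89p ≥ 54 ⇒ p ≥ 54/89.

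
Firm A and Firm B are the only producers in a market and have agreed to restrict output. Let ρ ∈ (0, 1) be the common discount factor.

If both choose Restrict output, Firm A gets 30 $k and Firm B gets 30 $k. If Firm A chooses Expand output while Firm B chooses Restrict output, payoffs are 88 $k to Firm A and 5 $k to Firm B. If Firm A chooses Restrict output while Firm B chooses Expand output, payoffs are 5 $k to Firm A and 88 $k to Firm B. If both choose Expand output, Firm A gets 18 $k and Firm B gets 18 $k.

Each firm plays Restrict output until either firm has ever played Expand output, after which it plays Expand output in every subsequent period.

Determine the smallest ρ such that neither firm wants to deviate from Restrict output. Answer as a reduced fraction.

30/(1−ρ) ≥ 88 + 18ρ/(1−ρ)
30 ≥ 88 − 70ρ
ρ ≥ 58/70 = 29/35.

29/35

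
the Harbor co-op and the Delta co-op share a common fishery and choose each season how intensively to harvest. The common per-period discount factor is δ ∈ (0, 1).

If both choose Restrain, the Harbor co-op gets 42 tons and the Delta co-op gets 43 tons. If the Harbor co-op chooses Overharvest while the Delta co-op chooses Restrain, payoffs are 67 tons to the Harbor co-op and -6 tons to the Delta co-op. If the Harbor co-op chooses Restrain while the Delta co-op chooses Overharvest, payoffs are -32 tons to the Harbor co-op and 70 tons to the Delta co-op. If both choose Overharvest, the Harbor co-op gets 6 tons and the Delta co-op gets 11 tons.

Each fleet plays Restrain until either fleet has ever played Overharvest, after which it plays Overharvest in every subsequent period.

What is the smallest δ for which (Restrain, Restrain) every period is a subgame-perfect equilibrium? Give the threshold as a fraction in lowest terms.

For the Harbor co-op: deviation gain 67−42 = 25, per-period punishment loss 42−6 = 36. IC gives δ ≥ 25/61.
For the Delta co-op: gain 27, loss 32 per period, so δ ≥ 27/59.
The tighter constraint is the Delta co-op's, so cooperation needs δ ≥ 27/59.

27/59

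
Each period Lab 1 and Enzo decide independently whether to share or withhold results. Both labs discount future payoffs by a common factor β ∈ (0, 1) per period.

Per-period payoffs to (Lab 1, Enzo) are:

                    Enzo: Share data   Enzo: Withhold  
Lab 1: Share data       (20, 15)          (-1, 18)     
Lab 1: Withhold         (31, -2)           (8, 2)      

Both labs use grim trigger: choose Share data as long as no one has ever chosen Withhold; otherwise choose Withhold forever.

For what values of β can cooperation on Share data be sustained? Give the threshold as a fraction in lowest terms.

11/23

For Lab 1: deviation gain 31−20 = 11, per-period punishment loss 20−8 = 12. IC gives β ≥ 11/23.
For Enzo: gain 3, loss 13 per period, so β ≥ 3/16.
The tighter constraint is Lab 1's, so cooperation needs β ≥ 11/23.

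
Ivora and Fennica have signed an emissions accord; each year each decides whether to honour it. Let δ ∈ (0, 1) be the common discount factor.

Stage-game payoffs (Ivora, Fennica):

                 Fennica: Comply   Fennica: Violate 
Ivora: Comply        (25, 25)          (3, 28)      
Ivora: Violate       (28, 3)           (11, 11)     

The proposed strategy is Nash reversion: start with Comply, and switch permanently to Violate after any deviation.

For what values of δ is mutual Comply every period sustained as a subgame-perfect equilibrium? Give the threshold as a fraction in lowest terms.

3/17

Under grim trigger the critical discount factor is (T−C)/(T−P) with T = 28, C = 25, P = 11.
δ* = (28−25)/(28−11) = 3/17.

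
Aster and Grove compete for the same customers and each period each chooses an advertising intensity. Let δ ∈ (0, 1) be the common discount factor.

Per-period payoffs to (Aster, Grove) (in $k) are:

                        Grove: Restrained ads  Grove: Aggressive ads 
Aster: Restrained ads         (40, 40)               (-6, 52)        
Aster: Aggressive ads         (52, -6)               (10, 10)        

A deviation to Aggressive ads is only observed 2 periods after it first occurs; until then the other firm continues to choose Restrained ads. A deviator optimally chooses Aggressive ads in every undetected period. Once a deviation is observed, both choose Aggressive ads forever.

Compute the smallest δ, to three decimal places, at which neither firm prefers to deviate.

A deviator earns 52 for 2 periods, then 10 forever; cooperating earns 40 forever. Multiplying the IC by (1−δ):
40 ≥ 52(1−δ^2) + 10δ^2, so 42·δ^2 ≥ 12 and δ^2 ≥ 2/7.
δ ≥ (2/7)^(1/2) ≈ 0.535.

0.535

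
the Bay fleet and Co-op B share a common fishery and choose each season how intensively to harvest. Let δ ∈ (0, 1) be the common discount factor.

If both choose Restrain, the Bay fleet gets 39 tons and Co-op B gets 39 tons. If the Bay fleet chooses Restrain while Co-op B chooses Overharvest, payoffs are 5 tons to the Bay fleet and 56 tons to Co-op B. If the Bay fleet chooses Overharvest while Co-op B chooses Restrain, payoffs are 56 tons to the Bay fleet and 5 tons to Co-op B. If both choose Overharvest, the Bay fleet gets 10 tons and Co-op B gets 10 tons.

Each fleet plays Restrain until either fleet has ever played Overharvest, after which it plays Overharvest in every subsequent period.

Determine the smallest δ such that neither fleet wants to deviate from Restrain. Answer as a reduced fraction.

One-period gain from deviating is 56 − 39 = 17. The loss is 39 − 10 = 29 in every subsequent period, with present value 29·δ/(1−δ).
Deviation is unprofitable when 29·δ/(1−δ) ≥ 17, i.e. δ/(1−δ) ≥ 17/29.
Equivalently δ ≥ 17/(17+29) = 17/46.

17/46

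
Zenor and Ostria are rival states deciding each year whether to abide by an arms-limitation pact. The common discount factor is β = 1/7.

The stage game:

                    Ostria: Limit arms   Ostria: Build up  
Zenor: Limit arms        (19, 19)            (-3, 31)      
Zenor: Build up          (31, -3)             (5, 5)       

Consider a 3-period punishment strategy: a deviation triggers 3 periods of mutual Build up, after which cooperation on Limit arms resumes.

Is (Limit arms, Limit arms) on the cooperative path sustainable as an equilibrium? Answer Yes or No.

Comparing payoff streams over the 4 periods until play realigns: cooperate → 19(1+β+…+β^3); deviate → 31 + 5(β+…+β^3).
Cooperation is sustained iff (19−5)(β+…+β^3) ≥ 31−19.
β+…+β^3 = 1/7·(1−(1/7)^3)/(1−1/7) = 0.1662, and (31−19)/(19−5) = 0.8571.
0.1662 < 0.8571, so cooperation is not sustainable.

No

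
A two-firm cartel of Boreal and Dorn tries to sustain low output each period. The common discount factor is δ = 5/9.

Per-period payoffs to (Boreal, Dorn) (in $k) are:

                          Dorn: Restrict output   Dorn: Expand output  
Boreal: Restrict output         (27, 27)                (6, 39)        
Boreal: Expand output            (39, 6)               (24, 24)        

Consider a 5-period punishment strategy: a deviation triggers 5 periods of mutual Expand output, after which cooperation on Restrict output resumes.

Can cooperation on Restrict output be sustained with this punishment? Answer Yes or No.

No

IC: δ+…+δ^5 ≥ (39−27)/(27−24) = 4.
At δ = 5/9: partial sum = 1.1838 < 4.0000. Cooperation not sustainable.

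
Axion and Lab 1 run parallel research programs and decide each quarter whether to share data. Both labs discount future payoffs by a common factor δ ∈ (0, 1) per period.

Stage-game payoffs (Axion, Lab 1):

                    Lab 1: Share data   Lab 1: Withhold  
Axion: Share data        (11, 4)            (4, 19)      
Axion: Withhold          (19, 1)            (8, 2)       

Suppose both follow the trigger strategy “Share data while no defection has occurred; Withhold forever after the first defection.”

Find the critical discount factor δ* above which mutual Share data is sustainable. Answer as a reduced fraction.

For Axion: deviation gain 19−11 = 8, per-period punishment loss 11−8 = 3. IC gives δ ≥ 8/11.
For Lab 1: gain 15, loss 2 per period, so δ ≥ 15/17.
The tighter constraint is Lab 1's, so cooperation needs δ ≥ 15/17.

15/17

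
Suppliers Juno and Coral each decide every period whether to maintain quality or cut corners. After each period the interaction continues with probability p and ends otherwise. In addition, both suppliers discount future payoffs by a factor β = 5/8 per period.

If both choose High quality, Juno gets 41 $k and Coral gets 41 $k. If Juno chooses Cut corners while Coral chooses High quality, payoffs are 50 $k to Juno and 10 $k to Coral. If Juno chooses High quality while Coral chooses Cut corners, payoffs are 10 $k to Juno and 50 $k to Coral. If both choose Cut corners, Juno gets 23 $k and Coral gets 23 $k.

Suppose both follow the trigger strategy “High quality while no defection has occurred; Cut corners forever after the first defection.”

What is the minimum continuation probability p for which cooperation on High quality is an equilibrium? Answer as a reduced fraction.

Expected continuation weight on next period's payoff is β·p = 5/8·p, which plays the role of the discount factor.
Cooperation requires 5/8·p ≥ (50−41)/(50−23) = 1/3, hence p ≥ 8/15.

8/15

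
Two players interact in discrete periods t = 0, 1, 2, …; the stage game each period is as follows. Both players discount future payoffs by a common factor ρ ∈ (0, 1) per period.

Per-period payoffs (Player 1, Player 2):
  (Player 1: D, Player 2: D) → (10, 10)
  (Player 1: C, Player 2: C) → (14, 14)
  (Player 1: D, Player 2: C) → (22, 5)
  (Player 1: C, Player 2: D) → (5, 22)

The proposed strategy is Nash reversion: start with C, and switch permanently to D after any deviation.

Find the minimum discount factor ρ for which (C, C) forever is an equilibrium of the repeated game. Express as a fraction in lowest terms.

2/3

Under grim trigger the critical discount factor is (T−C)/(T−P) with T = 22, C = 14, P = 10.
ρ* = (22−14)/(22−10) = 8/12 = 2/3.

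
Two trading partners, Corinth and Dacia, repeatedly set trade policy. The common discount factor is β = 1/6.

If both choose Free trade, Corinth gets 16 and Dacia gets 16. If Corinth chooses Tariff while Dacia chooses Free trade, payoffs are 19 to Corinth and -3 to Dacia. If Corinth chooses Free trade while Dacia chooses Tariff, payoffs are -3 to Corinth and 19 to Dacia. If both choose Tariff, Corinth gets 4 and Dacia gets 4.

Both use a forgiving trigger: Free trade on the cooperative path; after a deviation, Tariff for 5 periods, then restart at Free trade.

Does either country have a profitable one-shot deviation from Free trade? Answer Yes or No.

IC: β+…+β^5 ≥ (19−16)/(16−4) = 1/4.
At β = 1/6: partial sum = 0.2000 < 0.2500. Cooperation not sustainable.

Yes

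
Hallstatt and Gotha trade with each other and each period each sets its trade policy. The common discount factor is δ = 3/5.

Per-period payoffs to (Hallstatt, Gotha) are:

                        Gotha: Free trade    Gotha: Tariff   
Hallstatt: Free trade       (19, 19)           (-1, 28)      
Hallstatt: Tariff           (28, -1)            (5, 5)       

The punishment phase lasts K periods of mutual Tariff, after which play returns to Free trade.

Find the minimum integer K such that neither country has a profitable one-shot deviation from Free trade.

2

IC: δ(1−δ^K)/(1−δ) ≥ (28−19)/(19−5) = 9/14.
With δ = 3/5: need 1 − δ^K ≥ 9/14·(1−3/5)/(3/5), i.e. δ^K ≤ 0.5714.
Since (3/5)^1 = 0.6000 and (3/5)^2 = 0.3600, the smallest such K is 2.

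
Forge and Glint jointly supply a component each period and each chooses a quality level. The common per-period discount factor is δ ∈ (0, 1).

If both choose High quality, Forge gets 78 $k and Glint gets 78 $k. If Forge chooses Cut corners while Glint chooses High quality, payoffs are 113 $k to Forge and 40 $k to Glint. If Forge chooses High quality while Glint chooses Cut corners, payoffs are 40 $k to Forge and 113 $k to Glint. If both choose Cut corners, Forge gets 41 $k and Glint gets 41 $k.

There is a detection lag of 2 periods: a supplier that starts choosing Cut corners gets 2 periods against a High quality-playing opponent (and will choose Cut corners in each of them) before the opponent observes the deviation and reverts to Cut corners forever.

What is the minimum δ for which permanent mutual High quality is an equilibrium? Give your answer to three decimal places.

Deviating for the 2 undetected periods gains 113−78 = 35 per period over cooperation, then loses 78−41 = 37 per period forever once punishment starts.
Gain: 35(1 + δ + … + δ^1); loss: 37·δ^2/(1−δ).
No profitable deviation ⇔ 35(1−δ^2) ≤ 37·δ^2, i.e. δ^2 ≥ 35/(35+37) = 35/72.
Hence δ ≥ (35/72)^(1/2) ≈ 0.697.

0.697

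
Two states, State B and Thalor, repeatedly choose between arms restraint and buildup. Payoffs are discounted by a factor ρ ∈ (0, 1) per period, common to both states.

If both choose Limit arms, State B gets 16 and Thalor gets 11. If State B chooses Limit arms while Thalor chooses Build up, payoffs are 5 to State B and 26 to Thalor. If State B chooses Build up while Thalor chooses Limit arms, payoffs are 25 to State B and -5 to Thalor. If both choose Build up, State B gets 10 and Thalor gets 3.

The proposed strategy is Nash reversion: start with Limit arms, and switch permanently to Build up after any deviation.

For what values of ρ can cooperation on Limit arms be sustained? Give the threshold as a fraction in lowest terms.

For State B: deviation gain 25−16 = 9, per-period punishment loss 16−10 = 6. IC gives ρ ≥ 9/15 = 3/5.
For Thalor: gain 15, loss 8 per period, so ρ ≥ 15/23.
The tighter constraint is Thalor's, so cooperation needs ρ ≥ 15/23.

15/23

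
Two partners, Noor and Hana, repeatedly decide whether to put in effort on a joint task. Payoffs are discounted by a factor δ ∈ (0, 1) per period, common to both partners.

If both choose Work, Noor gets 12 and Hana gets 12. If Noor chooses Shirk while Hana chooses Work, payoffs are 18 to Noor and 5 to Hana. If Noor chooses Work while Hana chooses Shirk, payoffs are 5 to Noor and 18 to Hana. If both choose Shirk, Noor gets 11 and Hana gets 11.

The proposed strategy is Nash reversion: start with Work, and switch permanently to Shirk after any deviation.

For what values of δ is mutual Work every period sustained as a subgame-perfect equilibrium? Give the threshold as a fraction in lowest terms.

6/7

12/(1−δ) ≥ 18 + 11δ/(1−δ)
12 ≥ 18 − 7δ
δ ≥ 6/7.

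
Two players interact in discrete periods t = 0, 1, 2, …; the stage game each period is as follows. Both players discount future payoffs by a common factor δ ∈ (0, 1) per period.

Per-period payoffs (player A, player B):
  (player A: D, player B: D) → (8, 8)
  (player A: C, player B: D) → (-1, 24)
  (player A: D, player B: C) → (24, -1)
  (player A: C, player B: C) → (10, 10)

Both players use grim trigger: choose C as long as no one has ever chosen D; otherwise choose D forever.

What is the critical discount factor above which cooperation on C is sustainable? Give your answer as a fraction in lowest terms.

Under grim trigger the critical discount factor is (T−C)/(T−P) with T = 24, C = 10, P = 8.
δ* = (24−10)/(24−8) = 14/16 = 7/8.

7/8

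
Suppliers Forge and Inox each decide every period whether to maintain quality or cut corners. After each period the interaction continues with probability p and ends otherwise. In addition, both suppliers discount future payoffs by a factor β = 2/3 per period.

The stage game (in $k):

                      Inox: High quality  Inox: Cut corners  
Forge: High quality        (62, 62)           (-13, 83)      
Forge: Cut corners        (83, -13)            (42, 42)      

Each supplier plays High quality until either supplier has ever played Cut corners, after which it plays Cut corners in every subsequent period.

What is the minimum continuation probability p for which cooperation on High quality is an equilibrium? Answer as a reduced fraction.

With continuation probability p and discount β, the effective per-period discount factor is βp.
Grim-trigger IC: βp ≥ (83−62)/(83−42) = 21/41.
So p ≥ (21/41)/(2/3) = 63/82.

63/82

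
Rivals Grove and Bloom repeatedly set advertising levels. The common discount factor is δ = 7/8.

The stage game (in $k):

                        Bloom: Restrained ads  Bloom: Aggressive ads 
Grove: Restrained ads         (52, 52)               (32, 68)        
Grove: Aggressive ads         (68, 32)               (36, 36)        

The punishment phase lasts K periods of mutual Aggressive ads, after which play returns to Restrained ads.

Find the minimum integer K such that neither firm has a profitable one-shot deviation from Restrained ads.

IC: δ(1−δ^K)/(1−δ) ≥ (68−52)/(52−36) = 1.
With δ = 7/8: need 1 − δ^K ≥ 1·(1−7/8)/(7/8), i.e. δ^K ≤ 0.8571.
Since (7/8)^1 = 0.8750 and (7/8)^2 = 0.7656, the smallest such K is 2.

2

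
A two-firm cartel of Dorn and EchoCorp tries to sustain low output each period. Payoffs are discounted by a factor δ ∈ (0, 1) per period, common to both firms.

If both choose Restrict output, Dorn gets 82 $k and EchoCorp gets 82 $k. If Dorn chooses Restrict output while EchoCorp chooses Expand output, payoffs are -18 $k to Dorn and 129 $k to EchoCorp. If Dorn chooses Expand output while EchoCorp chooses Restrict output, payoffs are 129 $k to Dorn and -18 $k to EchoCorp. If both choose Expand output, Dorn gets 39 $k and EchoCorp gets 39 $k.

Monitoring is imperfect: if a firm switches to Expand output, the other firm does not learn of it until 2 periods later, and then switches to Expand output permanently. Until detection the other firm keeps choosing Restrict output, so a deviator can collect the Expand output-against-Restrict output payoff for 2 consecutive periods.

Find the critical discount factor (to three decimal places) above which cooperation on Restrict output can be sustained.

A deviator earns 129 for 2 periods, then 39 forever; cooperating earns 82 forever. Multiplying the IC by (1−δ):
82 ≥ 129(1−δ^2) + 39δ^2, so 90·δ^2 ≥ 47 and δ^2 ≥ 47/90.
δ ≥ (47/90)^(1/2) ≈ 0.723.

0.723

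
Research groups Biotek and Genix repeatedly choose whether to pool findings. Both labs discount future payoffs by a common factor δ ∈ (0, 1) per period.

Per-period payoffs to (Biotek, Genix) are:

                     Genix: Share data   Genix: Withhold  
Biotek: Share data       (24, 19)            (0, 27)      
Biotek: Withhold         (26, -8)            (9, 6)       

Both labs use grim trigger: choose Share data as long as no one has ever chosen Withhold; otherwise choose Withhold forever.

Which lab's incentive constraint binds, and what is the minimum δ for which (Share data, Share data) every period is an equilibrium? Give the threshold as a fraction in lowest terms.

Biotek: cooperation gives 24 each period; deviation gives 26 once then 9 forever.
  24/(1−δ) ≥ 26 + 9δ/(1−δ) ⇒ δ ≥ 2/17.
Genix: cooperation gives 19 each period; deviation gives 27 once then 6 forever.
  δ ≥ 8/21.
Both must hold, so the binding constraint is Genix's: δ ≥ 8/21.

Genix; δ ≥ 8/21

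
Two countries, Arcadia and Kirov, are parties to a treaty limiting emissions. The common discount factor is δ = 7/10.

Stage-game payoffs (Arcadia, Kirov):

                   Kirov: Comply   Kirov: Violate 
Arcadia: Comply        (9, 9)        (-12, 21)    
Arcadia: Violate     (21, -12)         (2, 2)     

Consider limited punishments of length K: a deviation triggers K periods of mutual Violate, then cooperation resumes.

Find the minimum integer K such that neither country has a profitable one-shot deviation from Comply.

4

Need Σ_{k=1}^{K} δ^k ≥ (21−9)/(9−2) = 1.7143 at δ = 7/10.
At K = 3 the sum is 1.5330 < 1.7143; at K = 4 it is 1.7731 ≥ 1.7143.
So the minimum punishment length is K = 4.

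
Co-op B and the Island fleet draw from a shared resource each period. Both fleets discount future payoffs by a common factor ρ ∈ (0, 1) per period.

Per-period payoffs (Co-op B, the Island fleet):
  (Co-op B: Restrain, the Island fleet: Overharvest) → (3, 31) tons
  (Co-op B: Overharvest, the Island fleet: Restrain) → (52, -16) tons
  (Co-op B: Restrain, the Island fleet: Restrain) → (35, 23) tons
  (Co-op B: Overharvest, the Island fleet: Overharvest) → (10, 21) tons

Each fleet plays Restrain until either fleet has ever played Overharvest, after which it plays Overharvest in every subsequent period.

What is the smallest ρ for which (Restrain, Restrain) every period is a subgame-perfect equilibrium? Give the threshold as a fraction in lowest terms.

4/5

Co-op B: cooperation gives 35 each period; deviation gives 52 once then 10 forever.
  35/(1−ρ) ≥ 52 + 10ρ/(1−ρ) ⇒ ρ ≥ 17/42.
the Island fleet: cooperation gives 23 each period; deviation gives 31 once then 21 forever.
  ρ ≥ 8/10 = 4/5.
Both must hold, so the binding constraint is the Island fleet's: ρ ≥ 4/5.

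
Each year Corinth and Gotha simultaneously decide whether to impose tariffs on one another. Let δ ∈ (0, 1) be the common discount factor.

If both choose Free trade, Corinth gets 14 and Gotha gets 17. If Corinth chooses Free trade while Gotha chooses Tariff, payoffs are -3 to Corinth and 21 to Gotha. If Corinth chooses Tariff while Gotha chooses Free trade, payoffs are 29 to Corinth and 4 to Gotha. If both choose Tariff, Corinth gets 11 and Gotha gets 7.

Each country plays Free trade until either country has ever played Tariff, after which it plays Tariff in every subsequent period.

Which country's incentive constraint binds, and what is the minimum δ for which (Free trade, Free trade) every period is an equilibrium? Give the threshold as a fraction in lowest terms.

For Corinth: deviation gain 29−14 = 15, per-period punishment loss 14−11 = 3. IC gives δ ≥ 15/18 = 5/6.
For Gotha: gain 4, loss 10 per period, so δ ≥ 4/14 = 2/7.
The tighter constraint is Corinth's, so cooperation needs δ ≥ 5/6.

Corinth; δ ≥ 5/6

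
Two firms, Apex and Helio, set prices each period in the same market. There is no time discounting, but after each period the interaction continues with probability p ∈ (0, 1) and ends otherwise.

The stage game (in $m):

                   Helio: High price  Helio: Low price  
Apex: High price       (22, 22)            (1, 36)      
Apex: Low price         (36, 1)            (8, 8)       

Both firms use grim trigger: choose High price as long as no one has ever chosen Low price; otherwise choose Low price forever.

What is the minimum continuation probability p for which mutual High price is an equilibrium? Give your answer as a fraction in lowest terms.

Expected cooperation value is 22 + p·22 + p²·22 + … = 22/(1−p); deviation gives 36 + p·8/(1−p).
22 ≥ 36(1−p) + 8p ⇒ 28p ≥ 14 ⇒ p ≥ 14/28 = 1/2.

1/2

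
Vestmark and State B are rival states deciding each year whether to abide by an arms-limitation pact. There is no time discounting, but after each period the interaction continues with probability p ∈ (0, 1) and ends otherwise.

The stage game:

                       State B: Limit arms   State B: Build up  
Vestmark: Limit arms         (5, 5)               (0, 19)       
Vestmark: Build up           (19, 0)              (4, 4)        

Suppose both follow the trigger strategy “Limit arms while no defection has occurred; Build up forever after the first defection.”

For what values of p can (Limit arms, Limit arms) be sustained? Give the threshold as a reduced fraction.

With no time discounting, the continuation probability p plays the role of the discount factor.
Grim-trigger IC: 5/(1−p) ≥ 19 + 4p/(1−p) ⇒ p ≥ (19−5)/(19−4) = 14/15.

14/15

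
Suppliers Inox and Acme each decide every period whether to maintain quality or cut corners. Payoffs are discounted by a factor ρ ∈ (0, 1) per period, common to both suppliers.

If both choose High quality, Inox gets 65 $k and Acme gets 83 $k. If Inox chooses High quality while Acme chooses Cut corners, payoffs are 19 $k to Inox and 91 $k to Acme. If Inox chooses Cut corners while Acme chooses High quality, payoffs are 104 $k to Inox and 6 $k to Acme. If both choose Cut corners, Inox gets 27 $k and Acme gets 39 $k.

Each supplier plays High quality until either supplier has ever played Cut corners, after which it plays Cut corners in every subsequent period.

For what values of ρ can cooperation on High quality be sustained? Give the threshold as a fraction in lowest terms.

For Inox: deviation gain 104−65 = 39, per-period punishment loss 65−27 = 38. IC gives ρ ≥ 39/77.
For Acme: gain 8, loss 44 per period, so ρ ≥ 8/52 = 2/13.
The tighter constraint is Inox's, so cooperation needs ρ ≥ 39/77.

39/77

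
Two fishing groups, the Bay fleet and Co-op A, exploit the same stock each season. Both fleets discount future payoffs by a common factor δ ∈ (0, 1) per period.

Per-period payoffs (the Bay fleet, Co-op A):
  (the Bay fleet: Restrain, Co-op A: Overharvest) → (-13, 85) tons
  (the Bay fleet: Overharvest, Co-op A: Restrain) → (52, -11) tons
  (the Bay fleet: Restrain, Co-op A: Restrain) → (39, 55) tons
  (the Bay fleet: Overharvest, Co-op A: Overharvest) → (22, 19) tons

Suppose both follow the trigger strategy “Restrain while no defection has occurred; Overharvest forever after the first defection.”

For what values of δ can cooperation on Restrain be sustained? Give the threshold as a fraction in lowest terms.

the Bay fleet's threshold: (52−39)/(52−22) = 13/30.
Co-op A's threshold: (85−55)/(85−19) = 5/11.
13/30 < 5/11, so Co-op A binds and δ* = 5/11.

5/11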